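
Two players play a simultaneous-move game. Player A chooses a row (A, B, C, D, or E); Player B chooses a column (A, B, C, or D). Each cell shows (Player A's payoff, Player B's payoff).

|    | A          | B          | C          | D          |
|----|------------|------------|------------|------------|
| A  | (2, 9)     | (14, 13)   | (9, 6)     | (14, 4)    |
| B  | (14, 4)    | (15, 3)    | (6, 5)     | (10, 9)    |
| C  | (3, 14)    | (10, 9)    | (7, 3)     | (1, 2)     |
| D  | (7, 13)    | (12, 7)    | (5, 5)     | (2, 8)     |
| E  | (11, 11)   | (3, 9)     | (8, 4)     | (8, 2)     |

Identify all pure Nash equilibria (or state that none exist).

None

A profile is a Nash equilibrium when each player is best-responding to the other.
Player A's best responses — vs A: B (payoff 14); vs B: B (payoff 15); vs C: A (payoff 9); vs D: A (payoff 14).
Player B's best responses — vs A: B (payoff 13); vs B: D (payoff 9); vs C: A (payoff 14); vs D: A (payoff 13); vs E: A (payoff 11).
No cell has both players best-responding. For instance, Player A's best reply to A is B, but against B Player B prefers D over A.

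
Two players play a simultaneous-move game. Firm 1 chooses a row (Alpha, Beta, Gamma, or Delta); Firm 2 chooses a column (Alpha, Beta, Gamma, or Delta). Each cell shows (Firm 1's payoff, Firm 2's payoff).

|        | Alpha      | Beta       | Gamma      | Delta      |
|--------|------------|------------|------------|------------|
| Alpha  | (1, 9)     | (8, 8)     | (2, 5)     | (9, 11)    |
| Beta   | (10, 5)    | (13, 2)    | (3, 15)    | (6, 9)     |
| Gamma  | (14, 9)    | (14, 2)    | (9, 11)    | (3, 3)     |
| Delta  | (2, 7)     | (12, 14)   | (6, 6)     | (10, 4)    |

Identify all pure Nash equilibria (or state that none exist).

Find each player's best response to every opponent strategy; NE are the intersections.
Firm 1's best responses — vs Alpha: Gamma (payoff 14); vs Beta: Gamma (payoff 14); vs Gamma: Gamma (payoff 9); vs Delta: Delta (payoff 10).
Firm 2's best responses — vs Alpha: Delta (payoff 11); vs Beta: Gamma (payoff 15); vs Gamma: Gamma (payoff 11); vs Delta: Beta (payoff 14).
The only mutual best response is (Gamma, Gamma); neither player gains by switching there.

(Gamma, Gamma)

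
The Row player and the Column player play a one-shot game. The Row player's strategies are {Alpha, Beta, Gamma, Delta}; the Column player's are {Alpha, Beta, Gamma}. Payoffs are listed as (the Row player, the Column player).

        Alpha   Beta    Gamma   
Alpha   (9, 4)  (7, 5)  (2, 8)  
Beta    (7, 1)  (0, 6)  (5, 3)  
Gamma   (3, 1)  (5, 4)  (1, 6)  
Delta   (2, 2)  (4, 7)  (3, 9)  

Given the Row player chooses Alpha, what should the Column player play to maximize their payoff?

With the Row player fixed at Alpha, the Column player's payoffs are: Alpha → 4, Beta → 5, Gamma → 8.
The maximum is 8, achieved by Gamma.

Gamma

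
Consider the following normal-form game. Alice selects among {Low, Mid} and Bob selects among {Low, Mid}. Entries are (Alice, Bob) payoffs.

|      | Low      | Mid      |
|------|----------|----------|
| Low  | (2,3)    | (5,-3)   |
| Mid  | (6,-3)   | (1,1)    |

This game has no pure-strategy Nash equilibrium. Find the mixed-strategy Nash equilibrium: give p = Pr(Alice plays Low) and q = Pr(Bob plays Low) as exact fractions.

In a mixed NE each player is indifferent between their pure strategies, so the opponent's mix sets the indifference.
Bob indifferent between Low and Mid: p·3 + (1−p)·(-3) = p·(-3) + (1−p)·1 ⟹ (-3) + 6p = 1 + (-4)p ⟹ p = 2/5.
Alice indifferent between Low and Mid: q·2 + (1−q)·5 = q·6 + (1−q)·1 ⟹ 5 + (-3)q = 1 + 5q ⟹ q = 1/2.

p = 2/5, q = 1/2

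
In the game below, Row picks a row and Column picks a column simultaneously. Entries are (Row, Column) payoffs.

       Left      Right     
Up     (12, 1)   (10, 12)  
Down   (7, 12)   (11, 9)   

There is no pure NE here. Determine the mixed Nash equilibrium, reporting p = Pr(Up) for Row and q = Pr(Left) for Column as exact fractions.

p = 3/14, q = 1/6

Each player's mixing probability is pinned down by making the *other* player indifferent.
Column indifferent between Left and Right: p·1 + (1−p)·12 = p·12 + (1−p)·9 ⟹ 12 + (-11)p = 9 + 3p ⟹ p = 3/14.
Row indifferent between Up and Down: q·12 + (1−q)·10 = q·7 + (1−q)·11 ⟹ 10 + 2q = 11 + (-4)q ⟹ q = 1/6.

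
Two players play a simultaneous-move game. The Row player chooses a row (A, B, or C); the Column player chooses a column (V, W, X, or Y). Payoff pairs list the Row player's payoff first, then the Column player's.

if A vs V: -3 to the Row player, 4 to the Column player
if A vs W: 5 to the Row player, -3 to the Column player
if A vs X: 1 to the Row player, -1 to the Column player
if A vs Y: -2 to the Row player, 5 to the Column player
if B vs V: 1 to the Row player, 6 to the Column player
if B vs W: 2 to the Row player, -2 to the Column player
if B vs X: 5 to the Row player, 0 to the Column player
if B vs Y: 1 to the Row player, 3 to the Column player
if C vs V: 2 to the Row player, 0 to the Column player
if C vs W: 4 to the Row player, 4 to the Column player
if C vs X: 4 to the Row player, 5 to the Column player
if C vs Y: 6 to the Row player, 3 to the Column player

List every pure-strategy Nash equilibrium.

No pure-strategy Nash equilibrium

Find each player's best response to every opponent strategy; NE are the intersections.
The Row player's best responses — vs V: C (payoff 2); vs W: A (payoff 5); vs X: B (payoff 5); vs Y: C (payoff 6).
The Column player's best responses — vs A: Y (payoff 5); vs B: V (payoff 6); vs C: X (payoff 5).
No cell has both players best-responding. For instance, the Row player's best reply to W is A, but against A the Column player prefers Y over W.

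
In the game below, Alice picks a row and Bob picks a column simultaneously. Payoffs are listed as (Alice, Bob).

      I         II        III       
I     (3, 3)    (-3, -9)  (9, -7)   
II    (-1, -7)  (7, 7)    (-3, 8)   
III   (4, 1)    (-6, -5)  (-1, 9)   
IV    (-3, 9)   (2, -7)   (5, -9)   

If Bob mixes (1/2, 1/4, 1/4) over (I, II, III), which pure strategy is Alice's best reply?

I

Compute Alice's expected payoff from each pure strategy against the given mix.
I: (1/2)·3 + (1/4)·(-3) + (1/4)·9 = 3
II: (1/2)·(-1) + (1/4)·7 + (1/4)·(-3) = 1/2
III: (1/2)·4 + (1/4)·(-6) + (1/4)·(-1) = 1/4
IV: (1/2)·(-3) + (1/4)·2 + (1/4)·5 = 1/4
Highest expected payoff is 3, from I.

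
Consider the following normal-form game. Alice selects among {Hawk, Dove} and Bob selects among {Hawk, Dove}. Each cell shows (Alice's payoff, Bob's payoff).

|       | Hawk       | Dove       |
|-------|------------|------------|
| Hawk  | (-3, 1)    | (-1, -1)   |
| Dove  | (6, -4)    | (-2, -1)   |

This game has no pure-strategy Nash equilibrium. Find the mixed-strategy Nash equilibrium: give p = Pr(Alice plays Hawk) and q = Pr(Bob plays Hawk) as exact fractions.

p = 3/5, q = 1/10

Each player's mixing probability is pinned down by making the *other* player indifferent.
Bob indifferent between Hawk and Dove: p·1 + (1−p)·(-4) = p·(-1) + (1−p)·(-1) ⟹ (-4) + 5p = (-1) + 0p ⟹ p = 3/5.
Alice indifferent between Hawk and Dove: q·(-3) + (1−q)·(-1) = q·6 + (1−q)·(-2) ⟹ (-1) + (-2)q = (-2) + 8q ⟹ q = 1/10.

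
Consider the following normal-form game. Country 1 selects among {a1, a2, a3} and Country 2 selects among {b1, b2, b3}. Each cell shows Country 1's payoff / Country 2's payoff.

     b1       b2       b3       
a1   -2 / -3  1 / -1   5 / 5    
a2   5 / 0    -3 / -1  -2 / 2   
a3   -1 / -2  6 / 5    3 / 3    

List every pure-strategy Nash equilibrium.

(a1, b3) and (a3, b2)

Find each player's best response to every opponent strategy; NE are the intersections.
Country 1's best responses — vs b1: a2 (payoff 5); vs b2: a3 (payoff 6); vs b3: a1 (payoff 5).
Country 2's best responses — vs a1: b3 (payoff 5); vs a2: b3 (payoff 2); vs a3: b2 (payoff 5).
Mutual best responses occur at (a1, b3) and (a3, b2); at each, neither player gains by switching.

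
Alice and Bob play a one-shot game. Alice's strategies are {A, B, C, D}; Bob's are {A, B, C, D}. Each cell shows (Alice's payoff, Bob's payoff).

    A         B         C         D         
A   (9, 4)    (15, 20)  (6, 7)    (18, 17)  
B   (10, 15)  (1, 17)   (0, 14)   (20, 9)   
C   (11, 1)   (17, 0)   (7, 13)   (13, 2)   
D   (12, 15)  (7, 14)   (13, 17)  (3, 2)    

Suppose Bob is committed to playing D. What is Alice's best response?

With Bob fixed at D, Alice's payoffs are: A → 18, B → 20, C → 13, D → 3.
The maximum is 20, achieved by B.

B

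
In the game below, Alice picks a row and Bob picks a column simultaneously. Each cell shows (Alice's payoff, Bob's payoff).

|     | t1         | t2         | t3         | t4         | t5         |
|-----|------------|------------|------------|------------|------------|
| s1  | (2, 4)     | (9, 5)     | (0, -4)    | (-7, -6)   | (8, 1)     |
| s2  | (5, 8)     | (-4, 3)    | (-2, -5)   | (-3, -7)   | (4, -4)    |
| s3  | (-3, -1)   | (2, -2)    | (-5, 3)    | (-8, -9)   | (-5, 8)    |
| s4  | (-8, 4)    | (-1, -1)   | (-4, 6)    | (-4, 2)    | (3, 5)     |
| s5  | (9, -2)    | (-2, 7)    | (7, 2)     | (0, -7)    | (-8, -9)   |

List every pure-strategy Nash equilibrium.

(s1, t2)

A profile is a Nash equilibrium when each player is best-responding to the other.
Alice's best responses — vs t1: s5 (payoff 9); vs t2: s1 (payoff 9); vs t3: s5 (payoff 7); vs t4: s5 (payoff 0); vs t5: s1 (payoff 8).
Bob's best responses — vs s1: t2 (payoff 5); vs s2: t1 (payoff 8); vs s3: t5 (payoff 8); vs s4: t3 (payoff 6); vs s5: t2 (payoff 7).
The only mutual best response is (s1, t2); neither player gains by switching there.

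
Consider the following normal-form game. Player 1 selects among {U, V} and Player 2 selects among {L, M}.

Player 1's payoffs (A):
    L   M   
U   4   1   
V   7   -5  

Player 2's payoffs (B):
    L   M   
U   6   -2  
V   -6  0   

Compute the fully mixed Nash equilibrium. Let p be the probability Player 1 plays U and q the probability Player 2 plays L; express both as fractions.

Each player's mixing probability is pinned down by making the *other* player indifferent.
Player 2 indifferent between L and M: p·6 + (1−p)·(-6) = p·(-2) + (1−p)·0 ⟹ (-6) + 12p = 0 + (-2)p ⟹ p = 3/7.
Player 1 indifferent between U and V: q·4 + (1−q)·1 = q·7 + (1−q)·(-5) ⟹ 1 + 3q = (-5) + 12q ⟹ q = 2/3.

p = 3/7, q = 2/3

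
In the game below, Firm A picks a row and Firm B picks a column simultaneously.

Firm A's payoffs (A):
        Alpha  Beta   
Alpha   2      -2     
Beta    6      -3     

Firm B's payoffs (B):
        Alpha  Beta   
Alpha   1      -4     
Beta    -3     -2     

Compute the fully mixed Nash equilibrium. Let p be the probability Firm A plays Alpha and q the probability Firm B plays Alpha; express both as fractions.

p = 1/6, q = 1/5

Each player's mixing probability is pinned down by making the *other* player indifferent.
Firm B indifferent between Alpha and Beta: p·1 + (1−p)·(-3) = p·(-4) + (1−p)·(-2) ⟹ (-3) + 4p = (-2) + (-2)p ⟹ p = 1/6.
Firm A indifferent between Alpha and Beta: q·2 + (1−q)·(-2) = q·6 + (1−q)·(-3) ⟹ (-2) + 4q = (-3) + 9q ⟹ q = 1/5.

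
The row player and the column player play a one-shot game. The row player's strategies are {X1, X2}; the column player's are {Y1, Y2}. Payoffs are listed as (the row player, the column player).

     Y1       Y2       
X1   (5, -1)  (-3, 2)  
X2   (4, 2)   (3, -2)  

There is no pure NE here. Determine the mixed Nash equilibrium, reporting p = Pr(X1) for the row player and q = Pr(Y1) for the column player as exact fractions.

In a mixed NE each player is indifferent between their pure strategies, so the opponent's mix sets the indifference.
The column player indifferent between Y1 and Y2: p·(-1) + (1−p)·2 = p·2 + (1−p)·(-2) ⟹ 2 + (-3)p = (-2) + 4p ⟹ p = 4/7.
The row player indifferent between X1 and X2: q·5 + (1−q)·(-3) = q·4 + (1−q)·3 ⟹ (-3) + 8q = 3 + 1q ⟹ q = 6/7.

p = 4/7, q = 6/7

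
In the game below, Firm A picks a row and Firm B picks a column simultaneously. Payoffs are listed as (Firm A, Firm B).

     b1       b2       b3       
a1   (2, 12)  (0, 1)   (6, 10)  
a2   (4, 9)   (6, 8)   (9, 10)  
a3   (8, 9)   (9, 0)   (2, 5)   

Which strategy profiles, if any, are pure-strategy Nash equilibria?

Find each player's best response to every opponent strategy; NE are the intersections.
Firm A's best responses — vs b1: a3 (payoff 8); vs b2: a3 (payoff 9); vs b3: a2 (payoff 9).
Firm B's best responses — vs a1: b1 (payoff 12); vs a2: b3 (payoff 10); vs a3: b1 (payoff 9).
Mutual best responses occur at (a2, b3) and (a3, b1); at each, neither player gains by switching.

(a2, b3) and (a3, b1)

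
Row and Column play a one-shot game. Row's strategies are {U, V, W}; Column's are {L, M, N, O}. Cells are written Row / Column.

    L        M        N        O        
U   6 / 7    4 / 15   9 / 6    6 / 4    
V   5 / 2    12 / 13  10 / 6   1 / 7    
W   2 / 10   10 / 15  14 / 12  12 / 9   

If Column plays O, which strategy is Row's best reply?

W

With Column fixed at O, Row's payoffs are: U → 6, V → 1, W → 12.
The maximum is 12, achieved by W.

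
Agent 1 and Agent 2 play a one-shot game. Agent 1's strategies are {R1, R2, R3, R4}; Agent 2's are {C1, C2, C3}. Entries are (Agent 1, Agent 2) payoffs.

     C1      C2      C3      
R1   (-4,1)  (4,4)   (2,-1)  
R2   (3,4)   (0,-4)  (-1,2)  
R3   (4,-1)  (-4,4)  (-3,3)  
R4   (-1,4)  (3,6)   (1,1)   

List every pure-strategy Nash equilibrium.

(R1, C2)

Find each player's best response to every opponent strategy; NE are the intersections.
Agent 1's best responses — vs C1: R3 (payoff 4); vs C2: R1 (payoff 4); vs C3: R1 (payoff 2).
Agent 2's best responses — vs R1: C2 (payoff 4); vs R2: C1 (payoff 4); vs R3: C2 (payoff 4); vs R4: C2 (payoff 6).
The only mutual best response is (R1, C2); neither player gains by switching there.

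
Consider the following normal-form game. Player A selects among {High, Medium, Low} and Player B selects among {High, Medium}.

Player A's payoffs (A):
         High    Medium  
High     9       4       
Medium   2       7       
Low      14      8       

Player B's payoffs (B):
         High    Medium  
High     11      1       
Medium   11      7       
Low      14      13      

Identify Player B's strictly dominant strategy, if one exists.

High

Check whether one of Player B's strategies beats all alternatives regardless of what the opponent does.
High strictly dominates: vs High: 11 > 1; vs Medium: 11 > 7; vs Low: 14 > 13.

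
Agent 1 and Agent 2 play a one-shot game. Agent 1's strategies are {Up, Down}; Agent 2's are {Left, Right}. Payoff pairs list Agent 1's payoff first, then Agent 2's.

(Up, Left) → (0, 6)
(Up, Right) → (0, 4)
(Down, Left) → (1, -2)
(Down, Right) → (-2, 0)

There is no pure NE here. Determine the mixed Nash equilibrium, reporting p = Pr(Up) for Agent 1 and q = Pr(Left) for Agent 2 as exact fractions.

In a mixed NE each player is indifferent between their pure strategies, so the opponent's mix sets the indifference.
Agent 2 indifferent between Left and Right: p·6 + (1−p)·(-2) = p·4 + (1−p)·0 ⟹ (-2) + 8p = 0 + 4p ⟹ p = 1/2.
Agent 1 indifferent between Up and Down: q·0 + (1−q)·0 = q·1 + (1−q)·(-2) ⟹ 0 + 0q = (-2) + 3q ⟹ q = 2/3.

p = 1/2, q = 2/3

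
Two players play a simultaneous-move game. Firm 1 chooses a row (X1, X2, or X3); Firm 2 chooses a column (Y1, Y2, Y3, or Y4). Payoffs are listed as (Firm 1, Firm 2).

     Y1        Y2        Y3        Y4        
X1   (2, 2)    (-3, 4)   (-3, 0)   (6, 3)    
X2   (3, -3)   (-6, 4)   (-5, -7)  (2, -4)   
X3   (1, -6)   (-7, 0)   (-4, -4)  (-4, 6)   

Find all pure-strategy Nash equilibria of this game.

(X1, Y2)

A profile is a Nash equilibrium when each player is best-responding to the other.
Firm 1's best responses — vs Y1: X2 (payoff 3); vs Y2: X1 (payoff -3); vs Y3: X1 (payoff -3); vs Y4: X1 (payoff 6).
Firm 2's best responses — vs X1: Y2 (payoff 4); vs X2: Y2 (payoff 4); vs X3: Y4 (payoff 6).
The only mutual best response is (X1, Y2); neither player gains by switching there.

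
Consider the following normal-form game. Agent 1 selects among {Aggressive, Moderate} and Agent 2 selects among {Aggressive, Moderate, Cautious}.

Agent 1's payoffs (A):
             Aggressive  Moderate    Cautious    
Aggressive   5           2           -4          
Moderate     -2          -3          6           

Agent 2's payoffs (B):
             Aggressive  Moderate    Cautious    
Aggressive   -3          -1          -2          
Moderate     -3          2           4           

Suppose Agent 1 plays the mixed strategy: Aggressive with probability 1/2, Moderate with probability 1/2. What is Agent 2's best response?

Compute Agent 2's expected payoff from each pure strategy against the given mix.
Aggressive: (1/2)·(-3) + (1/2)·(-3) = -3
Moderate: (1/2)·(-1) + (1/2)·2 = 1/2
Cautious: (1/2)·(-2) + (1/2)·4 = 1
Highest expected payoff is 1, from Cautious.

Cautious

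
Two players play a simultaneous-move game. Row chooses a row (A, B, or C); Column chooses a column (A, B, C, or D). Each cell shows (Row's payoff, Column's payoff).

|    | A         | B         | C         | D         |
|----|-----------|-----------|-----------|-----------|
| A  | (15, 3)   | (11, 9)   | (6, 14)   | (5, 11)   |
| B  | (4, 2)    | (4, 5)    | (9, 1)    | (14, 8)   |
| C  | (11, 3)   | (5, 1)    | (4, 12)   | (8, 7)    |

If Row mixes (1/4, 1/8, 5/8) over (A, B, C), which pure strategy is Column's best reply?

C

Column's best reply maximizes expected payoff against the mix.
A: (1/4)·3 + (1/8)·2 + (5/8)·3 = 23/8
B: (1/4)·9 + (1/8)·5 + (5/8)·1 = 7/2
C: (1/4)·14 + (1/8)·1 + (5/8)·12 = 89/8
D: (1/4)·11 + (1/8)·8 + (5/8)·7 = 65/8
Highest expected payoff is 89/8, from C.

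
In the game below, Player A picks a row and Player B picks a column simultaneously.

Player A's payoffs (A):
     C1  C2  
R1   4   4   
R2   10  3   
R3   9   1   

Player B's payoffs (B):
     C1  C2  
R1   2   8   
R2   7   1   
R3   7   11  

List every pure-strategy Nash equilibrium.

Find each player's best response to every opponent strategy; NE are the intersections.
Player A's best responses — vs C1: R2 (payoff 10); vs C2: R1 (payoff 4).
Player B's best responses — vs R1: C2 (payoff 8); vs R2: C1 (payoff 7); vs R3: C2 (payoff 11).
Mutual best responses occur at (R1, C2) and (R2, C1); at each, neither player gains by switching.

(R1, C2) and (R2, C1)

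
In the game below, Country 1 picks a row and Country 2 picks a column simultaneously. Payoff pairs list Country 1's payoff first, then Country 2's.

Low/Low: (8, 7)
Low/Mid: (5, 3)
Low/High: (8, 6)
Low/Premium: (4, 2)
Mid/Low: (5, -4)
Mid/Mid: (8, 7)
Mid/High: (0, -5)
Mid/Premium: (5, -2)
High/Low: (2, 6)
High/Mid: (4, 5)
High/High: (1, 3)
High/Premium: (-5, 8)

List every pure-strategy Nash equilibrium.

Find each player's best response to every opponent strategy; NE are the intersections.
Country 1's best responses — vs Low: Low (payoff 8); vs Mid: Mid (payoff 8); vs High: Low (payoff 8); vs Premium: Mid (payoff 5).
Country 2's best responses — vs Low: Low (payoff 7); vs Mid: Mid (payoff 7); vs High: Premium (payoff 8).
Mutual best responses occur at (Low, Low) and (Mid, Mid); at each, neither player gains by switching.

(Low, Low) and (Mid, Mid)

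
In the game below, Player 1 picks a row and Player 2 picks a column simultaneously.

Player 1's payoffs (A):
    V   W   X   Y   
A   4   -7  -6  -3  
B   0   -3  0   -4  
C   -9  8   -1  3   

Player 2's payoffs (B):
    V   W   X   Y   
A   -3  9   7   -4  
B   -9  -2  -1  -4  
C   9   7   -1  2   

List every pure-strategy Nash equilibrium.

(B, X)

Check mutual best responses: a cell is a NE iff neither player can gain by unilaterally deviating.
Player 1's best responses — vs V: A (payoff 4); vs W: C (payoff 8); vs X: B (payoff 0); vs Y: C (payoff 3).
Player 2's best responses — vs A: W (payoff 9); vs B: X (payoff -1); vs C: V (payoff 9).
The only mutual best response is (B, X); neither player gains by switching there.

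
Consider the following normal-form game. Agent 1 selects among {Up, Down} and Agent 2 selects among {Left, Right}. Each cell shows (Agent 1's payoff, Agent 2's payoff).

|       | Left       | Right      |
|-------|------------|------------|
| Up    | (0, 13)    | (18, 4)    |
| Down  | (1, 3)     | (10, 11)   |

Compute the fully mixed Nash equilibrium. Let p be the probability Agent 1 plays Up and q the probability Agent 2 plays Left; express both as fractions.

In a mixed NE each player is indifferent between their pure strategies, so the opponent's mix sets the indifference.
Agent 2 indifferent between Left and Right: p·13 + (1−p)·3 = p·4 + (1−p)·11 ⟹ 3 + 10p = 11 + (-7)p ⟹ p = 8/17.
Agent 1 indifferent between Up and Down: q·0 + (1−q)·18 = q·1 + (1−q)·10 ⟹ 18 + (-18)q = 10 + (-9)q ⟹ q = 8/9.

p = 8/17, q = 8/9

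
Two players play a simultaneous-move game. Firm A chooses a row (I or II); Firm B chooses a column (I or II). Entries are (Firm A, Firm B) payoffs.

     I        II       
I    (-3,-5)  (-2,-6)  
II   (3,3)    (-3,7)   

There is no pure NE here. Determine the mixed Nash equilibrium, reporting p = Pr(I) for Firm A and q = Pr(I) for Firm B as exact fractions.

In a mixed NE each player is indifferent between their pure strategies, so the opponent's mix sets the indifference.
Firm B indifferent between I and II: p·(-5) + (1−p)·3 = p·(-6) + (1−p)·7 ⟹ 3 + (-8)p = 7 + (-13)p ⟹ p = 4/5.
Firm A indifferent between I and II: q·(-3) + (1−q)·(-2) = q·3 + (1−q)·(-3) ⟹ (-2) + (-1)q = (-3) + 6q ⟹ q = 1/7.

p = 4/5, q = 1/7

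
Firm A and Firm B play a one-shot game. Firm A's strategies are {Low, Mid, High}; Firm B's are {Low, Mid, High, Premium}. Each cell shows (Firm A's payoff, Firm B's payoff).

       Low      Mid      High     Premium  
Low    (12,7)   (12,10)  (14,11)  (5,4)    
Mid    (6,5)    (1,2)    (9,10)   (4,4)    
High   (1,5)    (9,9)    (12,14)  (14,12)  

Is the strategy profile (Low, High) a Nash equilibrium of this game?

Holding Firm B at High: Firm A gets 14 from Low, versus 9 from Mid, 12 from High. No profitable deviation for Firm A.
Holding Firm A at Low: Firm B gets 11 from High, versus 7 from Low, 10 from Mid, 4 from Premium. No profitable deviation for Firm B either.

Yes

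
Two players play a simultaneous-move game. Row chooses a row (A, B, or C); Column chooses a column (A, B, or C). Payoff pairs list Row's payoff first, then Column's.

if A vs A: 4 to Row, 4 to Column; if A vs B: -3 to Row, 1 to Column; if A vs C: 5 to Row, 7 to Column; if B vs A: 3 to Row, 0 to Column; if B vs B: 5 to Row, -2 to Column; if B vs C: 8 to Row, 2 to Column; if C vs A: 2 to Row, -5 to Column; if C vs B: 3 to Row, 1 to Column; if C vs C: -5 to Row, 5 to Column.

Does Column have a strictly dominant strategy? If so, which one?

C

A strategy is strictly dominant if it gives Column a strictly higher payoff than every other strategy, against every choice by the opponent.
C strictly dominates: vs A: 7 > each of {4, 1}; vs B: 2 > each of {0, -2}; vs C: 5 > each of {-5, 1}.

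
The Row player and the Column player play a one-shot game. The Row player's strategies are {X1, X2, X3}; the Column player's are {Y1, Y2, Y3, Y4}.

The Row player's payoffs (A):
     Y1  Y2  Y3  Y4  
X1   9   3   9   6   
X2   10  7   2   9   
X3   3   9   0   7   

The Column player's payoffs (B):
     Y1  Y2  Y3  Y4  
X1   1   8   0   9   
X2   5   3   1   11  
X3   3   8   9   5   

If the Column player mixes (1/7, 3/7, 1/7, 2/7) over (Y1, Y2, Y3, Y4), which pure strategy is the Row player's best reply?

Compute the Row player's expected payoff from each pure strategy against the given mix.
X1: (1/7)·9 + (3/7)·3 + (1/7)·9 + (2/7)·6 = 39/7
X2: (1/7)·10 + (3/7)·7 + (1/7)·2 + (2/7)·9 = 51/7
X3: (1/7)·3 + (3/7)·9 + (1/7)·0 + (2/7)·7 = 44/7
Highest expected payoff is 51/7, from X2.

X2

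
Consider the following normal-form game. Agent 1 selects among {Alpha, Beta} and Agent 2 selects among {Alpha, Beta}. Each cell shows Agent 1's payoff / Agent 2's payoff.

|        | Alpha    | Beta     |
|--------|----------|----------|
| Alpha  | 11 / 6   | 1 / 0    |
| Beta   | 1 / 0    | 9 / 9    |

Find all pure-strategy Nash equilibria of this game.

(Alpha, Alpha) and (Beta, Beta)

Find each player's best response to every opponent strategy; NE are the intersections.
Agent 1's best responses — vs Alpha: Alpha (payoff 11); vs Beta: Beta (payoff 9).
Agent 2's best responses — vs Alpha: Alpha (payoff 6); vs Beta: Beta (payoff 9).
Mutual best responses occur at (Alpha, Alpha) and (Beta, Beta); at each, neither player gains by switching.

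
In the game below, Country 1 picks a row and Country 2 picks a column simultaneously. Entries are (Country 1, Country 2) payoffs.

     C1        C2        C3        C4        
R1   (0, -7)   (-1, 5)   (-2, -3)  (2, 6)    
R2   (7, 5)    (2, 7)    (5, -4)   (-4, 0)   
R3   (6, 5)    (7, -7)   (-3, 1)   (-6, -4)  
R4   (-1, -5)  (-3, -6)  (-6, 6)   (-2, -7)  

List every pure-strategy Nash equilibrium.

(R1, C4)

Find each player's best response to every opponent strategy; NE are the intersections.
Country 1's best responses — vs C1: R2 (payoff 7); vs C2: R3 (payoff 7); vs C3: R2 (payoff 5); vs C4: R1 (payoff 2).
Country 2's best responses — vs R1: C4 (payoff 6); vs R2: C2 (payoff 7); vs R3: C1 (payoff 5); vs R4: C3 (payoff 6).
The only mutual best response is (R1, C4); neither player gains by switching there.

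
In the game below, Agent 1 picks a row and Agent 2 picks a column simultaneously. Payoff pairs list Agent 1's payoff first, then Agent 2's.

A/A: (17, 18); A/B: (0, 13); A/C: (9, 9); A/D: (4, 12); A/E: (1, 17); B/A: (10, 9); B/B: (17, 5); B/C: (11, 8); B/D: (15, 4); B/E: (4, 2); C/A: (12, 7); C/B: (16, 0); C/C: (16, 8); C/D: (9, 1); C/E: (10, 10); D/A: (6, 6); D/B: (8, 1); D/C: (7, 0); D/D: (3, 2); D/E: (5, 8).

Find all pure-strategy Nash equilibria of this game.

(A, A) and (C, E)

Find each player's best response to every opponent strategy; NE are the intersections.
Agent 1's best responses — vs A: A (payoff 17); vs B: B (payoff 17); vs C: C (payoff 16); vs D: B (payoff 15); vs E: C (payoff 10).
Agent 2's best responses — vs A: A (payoff 18); vs B: A (payoff 9); vs C: E (payoff 10); vs D: E (payoff 8).
Mutual best responses occur at (A, A) and (C, E); at each, neither player gains by switching.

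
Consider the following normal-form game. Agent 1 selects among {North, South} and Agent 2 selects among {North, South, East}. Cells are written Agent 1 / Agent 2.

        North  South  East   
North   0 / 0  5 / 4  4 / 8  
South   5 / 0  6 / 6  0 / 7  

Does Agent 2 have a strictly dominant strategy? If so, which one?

A strategy is strictly dominant if it gives Agent 2 a strictly higher payoff than every other strategy, against every choice by the opponent.
East strictly dominates: vs North: 8 > each of {0, 4}; vs South: 7 > each of {0, 6}.

East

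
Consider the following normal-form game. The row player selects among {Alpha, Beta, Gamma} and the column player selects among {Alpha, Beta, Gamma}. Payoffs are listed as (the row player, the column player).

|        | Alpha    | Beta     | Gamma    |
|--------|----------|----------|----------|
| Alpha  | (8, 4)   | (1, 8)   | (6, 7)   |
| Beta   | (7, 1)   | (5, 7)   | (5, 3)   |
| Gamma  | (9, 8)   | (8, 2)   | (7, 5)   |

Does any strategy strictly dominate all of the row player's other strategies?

A strategy is strictly dominant if it gives the row player a strictly higher payoff than every other strategy, against every choice by the opponent.
Gamma strictly dominates: vs Alpha: 9 > each of {8, 7}; vs Beta: 8 > each of {1, 5}; vs Gamma: 7 > each of {6, 5}.

Gamma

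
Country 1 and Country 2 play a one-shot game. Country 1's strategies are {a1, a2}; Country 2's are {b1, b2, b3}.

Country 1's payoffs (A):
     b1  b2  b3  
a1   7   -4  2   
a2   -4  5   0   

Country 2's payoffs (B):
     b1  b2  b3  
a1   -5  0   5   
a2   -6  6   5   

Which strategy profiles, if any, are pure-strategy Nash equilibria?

(a1, b3) and (a2, b2)

A profile is a Nash equilibrium when each player is best-responding to the other.
Country 1's best responses — vs b1: a1 (payoff 7); vs b2: a2 (payoff 5); vs b3: a1 (payoff 2).
Country 2's best responses — vs a1: b3 (payoff 5); vs a2: b2 (payoff 6).
Mutual best responses occur at (a1, b3) and (a2, b2); at each, neither player gains by switching.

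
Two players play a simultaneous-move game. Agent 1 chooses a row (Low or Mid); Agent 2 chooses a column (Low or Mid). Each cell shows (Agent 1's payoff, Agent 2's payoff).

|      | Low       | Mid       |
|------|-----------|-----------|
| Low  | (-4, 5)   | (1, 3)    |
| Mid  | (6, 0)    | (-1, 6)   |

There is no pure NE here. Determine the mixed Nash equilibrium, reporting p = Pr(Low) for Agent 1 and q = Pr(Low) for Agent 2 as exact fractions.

p = 3/4, q = 1/6

In a mixed NE each player is indifferent between their pure strategies, so the opponent's mix sets the indifference.
Agent 2 indifferent between Low and Mid: p·5 + (1−p)·0 = p·3 + (1−p)·6 ⟹ 0 + 5p = 6 + (-3)p ⟹ p = 3/4.
Agent 1 indifferent between Low and Mid: q·(-4) + (1−q)·1 = q·6 + (1−q)·(-1) ⟹ 1 + (-5)q = (-1) + 7q ⟹ q = 1/6.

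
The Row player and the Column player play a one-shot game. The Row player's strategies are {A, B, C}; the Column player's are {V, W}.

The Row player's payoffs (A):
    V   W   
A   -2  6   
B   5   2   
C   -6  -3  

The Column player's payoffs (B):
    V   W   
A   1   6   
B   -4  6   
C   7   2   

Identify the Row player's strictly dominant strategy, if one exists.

Check whether one of the Row player's strategies beats all alternatives regardless of what the opponent does.
A is not dominant: against V, B gives 5 > -2.
B is not dominant: against W, A gives 6 > 2.
C is not dominant: against V, A gives -2 > -6.
No single strategy is best against every opponent action.

No strictly dominant strategy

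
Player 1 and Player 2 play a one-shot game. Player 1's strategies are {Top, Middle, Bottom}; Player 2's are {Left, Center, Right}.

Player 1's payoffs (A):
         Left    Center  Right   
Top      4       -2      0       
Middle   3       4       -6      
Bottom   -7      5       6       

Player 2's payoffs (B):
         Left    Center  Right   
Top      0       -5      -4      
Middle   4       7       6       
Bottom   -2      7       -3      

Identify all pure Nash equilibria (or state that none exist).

Check mutual best responses: a cell is a NE iff neither player can gain by unilaterally deviating.
Player 1's best responses — vs Left: Top (payoff 4); vs Center: Bottom (payoff 5); vs Right: Bottom (payoff 6).
Player 2's best responses — vs Top: Left (payoff 0); vs Middle: Center (payoff 7); vs Bottom: Center (payoff 7).
Mutual best responses occur at (Top, Left) and (Bottom, Center); at each, neither player gains by switching.

(Top, Left) and (Bottom, Center)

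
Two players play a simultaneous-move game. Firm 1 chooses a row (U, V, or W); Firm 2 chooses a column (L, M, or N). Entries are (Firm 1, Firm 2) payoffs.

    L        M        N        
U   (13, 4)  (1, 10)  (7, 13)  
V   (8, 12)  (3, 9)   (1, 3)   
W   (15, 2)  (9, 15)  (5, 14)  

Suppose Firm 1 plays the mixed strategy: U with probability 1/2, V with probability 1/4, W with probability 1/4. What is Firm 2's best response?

Compute Firm 2's expected payoff from each pure strategy against the given mix.
L: (1/2)·4 + (1/4)·12 + (1/4)·2 = 11/2
M: (1/2)·10 + (1/4)·9 + (1/4)·15 = 11
N: (1/2)·13 + (1/4)·3 + (1/4)·14 = 43/4
Highest expected payoff is 11, from M.

M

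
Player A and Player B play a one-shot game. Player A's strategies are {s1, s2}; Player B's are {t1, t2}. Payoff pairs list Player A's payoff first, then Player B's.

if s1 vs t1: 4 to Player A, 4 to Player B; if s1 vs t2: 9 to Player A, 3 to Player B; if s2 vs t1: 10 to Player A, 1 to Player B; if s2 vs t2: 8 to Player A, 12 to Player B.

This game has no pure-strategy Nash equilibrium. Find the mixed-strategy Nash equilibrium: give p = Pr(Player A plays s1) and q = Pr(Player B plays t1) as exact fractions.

In a mixed NE each player is indifferent between their pure strategies, so the opponent's mix sets the indifference.
Player B indifferent between t1 and t2: p·4 + (1−p)·1 = p·3 + (1−p)·12 ⟹ 1 + 3p = 12 + (-9)p ⟹ p = 11/12.
Player A indifferent between s1 and s2: q·4 + (1−q)·9 = q·10 + (1−q)·8 ⟹ 9 + (-5)q = 8 + 2q ⟹ q = 1/7.

p = 11/12, q = 1/7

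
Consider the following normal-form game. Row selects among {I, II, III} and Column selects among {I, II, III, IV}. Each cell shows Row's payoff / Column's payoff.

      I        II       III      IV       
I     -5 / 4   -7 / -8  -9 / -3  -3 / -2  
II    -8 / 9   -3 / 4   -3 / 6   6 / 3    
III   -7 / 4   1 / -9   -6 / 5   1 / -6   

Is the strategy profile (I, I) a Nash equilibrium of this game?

Holding Column at I: Row gets -5 from I, versus -8 from II, -7 from III. No profitable deviation for Row.
Holding Row at I: Column gets 4 from I, versus -8 from II, -3 from III, -2 from IV. No profitable deviation for Column either.

Yes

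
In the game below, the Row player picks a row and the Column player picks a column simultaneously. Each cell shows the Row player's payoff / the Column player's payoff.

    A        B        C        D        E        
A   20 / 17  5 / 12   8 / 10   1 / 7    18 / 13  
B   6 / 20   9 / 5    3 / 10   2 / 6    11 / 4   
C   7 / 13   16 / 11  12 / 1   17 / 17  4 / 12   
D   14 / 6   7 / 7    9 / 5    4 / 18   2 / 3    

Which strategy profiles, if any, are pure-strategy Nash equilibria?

A profile is a Nash equilibrium when each player is best-responding to the other.
The Row player's best responses — vs A: A (payoff 20); vs B: C (payoff 16); vs C: C (payoff 12); vs D: C (payoff 17); vs E: A (payoff 18).
The Column player's best responses — vs A: A (payoff 17); vs B: A (payoff 20); vs C: D (payoff 17); vs D: D (payoff 18).
Mutual best responses occur at (A, A) and (C, D); at each, neither player gains by switching.

(A, A) and (C, D)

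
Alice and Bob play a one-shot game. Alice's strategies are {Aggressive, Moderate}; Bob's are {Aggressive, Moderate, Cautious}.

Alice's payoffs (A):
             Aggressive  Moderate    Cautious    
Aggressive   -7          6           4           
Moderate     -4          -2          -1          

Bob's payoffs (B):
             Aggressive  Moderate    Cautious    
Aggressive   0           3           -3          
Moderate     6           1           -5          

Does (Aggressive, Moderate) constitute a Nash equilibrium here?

Holding Bob at Moderate: Alice gets 6 from Aggressive, versus -2 from Moderate. No profitable deviation for Alice.
Holding Alice at Aggressive: Bob gets 3 from Moderate, versus 0 from Aggressive, -3 from Cautious. No profitable deviation for Bob either.

Yes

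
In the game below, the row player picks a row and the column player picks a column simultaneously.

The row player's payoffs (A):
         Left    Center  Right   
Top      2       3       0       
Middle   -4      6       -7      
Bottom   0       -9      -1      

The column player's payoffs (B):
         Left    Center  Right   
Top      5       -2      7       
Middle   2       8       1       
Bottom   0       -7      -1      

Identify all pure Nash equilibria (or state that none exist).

(Top, Right) and (Middle, Center)

A profile is a Nash equilibrium when each player is best-responding to the other.
The row player's best responses — vs Left: Top (payoff 2); vs Center: Middle (payoff 6); vs Right: Top (payoff 0).
The column player's best responses — vs Top: Right (payoff 7); vs Middle: Center (payoff 8); vs Bottom: Left (payoff 0).
Mutual best responses occur at (Top, Right) and (Middle, Center); at each, neither player gains by switching.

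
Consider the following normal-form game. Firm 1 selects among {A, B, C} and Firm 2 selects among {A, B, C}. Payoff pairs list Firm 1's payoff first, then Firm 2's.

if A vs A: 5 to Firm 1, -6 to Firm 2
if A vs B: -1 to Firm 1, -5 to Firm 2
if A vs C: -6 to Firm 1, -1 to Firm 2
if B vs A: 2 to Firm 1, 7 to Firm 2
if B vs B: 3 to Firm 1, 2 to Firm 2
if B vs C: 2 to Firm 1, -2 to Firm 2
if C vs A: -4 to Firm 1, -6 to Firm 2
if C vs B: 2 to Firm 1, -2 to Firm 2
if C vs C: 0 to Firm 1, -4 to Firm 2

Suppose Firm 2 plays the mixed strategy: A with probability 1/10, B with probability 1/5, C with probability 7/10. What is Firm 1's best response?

Compute Firm 1's expected payoff from each pure strategy against the given mix.
A: (1/10)·5 + (1/5)·(-1) + (7/10)·(-6) = -39/10
B: (1/10)·2 + (1/5)·3 + (7/10)·2 = 11/5
C: (1/10)·(-4) + (1/5)·2 + (7/10)·0 = 0
Highest expected payoff is 11/5, from B.

B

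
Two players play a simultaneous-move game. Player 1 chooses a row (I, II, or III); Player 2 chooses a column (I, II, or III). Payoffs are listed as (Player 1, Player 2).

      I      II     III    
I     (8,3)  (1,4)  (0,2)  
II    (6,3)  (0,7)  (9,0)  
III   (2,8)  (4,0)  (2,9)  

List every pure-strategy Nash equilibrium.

A profile is a Nash equilibrium when each player is best-responding to the other.
Player 1's best responses — vs I: I (payoff 8); vs II: III (payoff 4); vs III: II (payoff 9).
Player 2's best responses — vs I: II (payoff 4); vs II: II (payoff 7); vs III: III (payoff 9).
No cell has both players best-responding. For instance, Player 1's best reply to I is I, but against I Player 2 prefers II over I.

None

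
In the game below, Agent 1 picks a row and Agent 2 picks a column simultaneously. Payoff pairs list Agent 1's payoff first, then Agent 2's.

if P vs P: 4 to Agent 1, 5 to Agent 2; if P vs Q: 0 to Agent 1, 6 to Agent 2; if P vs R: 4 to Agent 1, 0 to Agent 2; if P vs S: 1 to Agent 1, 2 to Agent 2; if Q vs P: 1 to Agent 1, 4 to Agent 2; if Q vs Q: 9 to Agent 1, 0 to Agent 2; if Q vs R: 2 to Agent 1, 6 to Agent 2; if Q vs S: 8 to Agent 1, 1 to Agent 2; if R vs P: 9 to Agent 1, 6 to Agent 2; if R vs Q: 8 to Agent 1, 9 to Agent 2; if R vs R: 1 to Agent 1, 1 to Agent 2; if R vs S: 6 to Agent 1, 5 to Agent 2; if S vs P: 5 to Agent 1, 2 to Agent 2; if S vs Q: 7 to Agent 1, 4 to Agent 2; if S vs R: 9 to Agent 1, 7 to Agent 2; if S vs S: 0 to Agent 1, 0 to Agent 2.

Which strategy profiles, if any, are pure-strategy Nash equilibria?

Find each player's best response to every opponent strategy; NE are the intersections.
Agent 1's best responses — vs P: R (payoff 9); vs Q: Q (payoff 9); vs R: S (payoff 9); vs S: Q (payoff 8).
Agent 2's best responses — vs P: Q (payoff 6); vs Q: R (payoff 6); vs R: Q (payoff 9); vs S: R (payoff 7).
The only mutual best response is (S, R); neither player gains by switching there.

(S, R)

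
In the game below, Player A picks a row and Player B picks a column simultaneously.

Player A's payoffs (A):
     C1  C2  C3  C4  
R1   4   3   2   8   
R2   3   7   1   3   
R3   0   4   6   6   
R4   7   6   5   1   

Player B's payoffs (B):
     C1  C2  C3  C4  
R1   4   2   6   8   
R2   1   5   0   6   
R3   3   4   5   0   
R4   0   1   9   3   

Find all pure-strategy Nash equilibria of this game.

(R1, C4) and (R3, C3)

A profile is a Nash equilibrium when each player is best-responding to the other.
Player A's best responses — vs C1: R4 (payoff 7); vs C2: R2 (payoff 7); vs C3: R3 (payoff 6); vs C4: R1 (payoff 8).
Player B's best responses — vs R1: C4 (payoff 8); vs R2: C4 (payoff 6); vs R3: C3 (payoff 5); vs R4: C3 (payoff 9).
Mutual best responses occur at (R1, C4) and (R3, C3); at each, neither player gains by switching.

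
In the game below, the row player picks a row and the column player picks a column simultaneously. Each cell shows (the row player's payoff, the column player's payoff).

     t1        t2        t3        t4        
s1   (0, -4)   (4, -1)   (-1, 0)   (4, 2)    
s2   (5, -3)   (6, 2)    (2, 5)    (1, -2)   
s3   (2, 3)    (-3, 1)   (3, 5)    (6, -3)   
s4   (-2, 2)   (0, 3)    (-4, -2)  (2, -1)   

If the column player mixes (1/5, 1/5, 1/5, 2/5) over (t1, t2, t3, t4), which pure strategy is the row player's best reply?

The row player's best reply maximizes expected payoff against the mix.
s1: (1/5)·0 + (1/5)·4 + (1/5)·(-1) + (2/5)·4 = 11/5
s2: (1/5)·5 + (1/5)·6 + (1/5)·2 + (2/5)·1 = 3
s3: (1/5)·2 + (1/5)·(-3) + (1/5)·3 + (2/5)·6 = 14/5
s4: (1/5)·(-2) + (1/5)·0 + (1/5)·(-4) + (2/5)·2 = -2/5
Highest expected payoff is 3, from s2.

s2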